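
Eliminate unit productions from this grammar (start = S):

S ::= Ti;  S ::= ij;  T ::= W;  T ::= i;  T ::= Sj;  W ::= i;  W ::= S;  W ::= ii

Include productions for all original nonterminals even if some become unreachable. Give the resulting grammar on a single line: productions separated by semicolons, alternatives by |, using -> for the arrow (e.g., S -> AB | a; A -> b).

Unit productions: T->W, W->S.
Unit pairs (A ⇒* B via units): (T,S), (T,W), (W,S).
S: inherits non-unit rules of {S} → Ti | ij.
T: inherits non-unit rules of {S, T, W} → Sj | Ti | i | ii | ij.
W: inherits non-unit rules of {S, W} → Ti | i | ii | ij.

S -> Ti | ij; T -> i | Sj | Ti | ii | ij; W -> i | Ti | ii | ij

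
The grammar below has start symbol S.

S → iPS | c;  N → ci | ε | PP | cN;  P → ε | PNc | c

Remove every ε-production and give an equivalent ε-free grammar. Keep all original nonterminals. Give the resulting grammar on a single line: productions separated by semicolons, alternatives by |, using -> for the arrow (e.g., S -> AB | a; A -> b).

Nullable set: {N, P}.
S -> iPS: P nullable, giving iPS | iS.
Drop N -> ε.
N -> PP: P, P nullable, giving P | PP.
N -> cN: N nullable, giving c | cN.
Drop P -> ε.
P -> PNc: P, N nullable, giving Nc | PNc | Pc | c.
Unchanged (no nullable symbols): S -> c; N -> ci; P -> c.

S -> c | iS | iPS; N -> P | c | PP | cN | ci; P -> c | Nc | Pc | PNc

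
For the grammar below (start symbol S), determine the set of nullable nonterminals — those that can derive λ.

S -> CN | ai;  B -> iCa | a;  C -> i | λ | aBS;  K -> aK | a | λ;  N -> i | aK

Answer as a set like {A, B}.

Directly nullable (have an ε-rule): {C, K}.
Not nullable: B, N, S — each has a terminal in every rule's right-hand side or depends on a non-nullable symbol.

{C, K}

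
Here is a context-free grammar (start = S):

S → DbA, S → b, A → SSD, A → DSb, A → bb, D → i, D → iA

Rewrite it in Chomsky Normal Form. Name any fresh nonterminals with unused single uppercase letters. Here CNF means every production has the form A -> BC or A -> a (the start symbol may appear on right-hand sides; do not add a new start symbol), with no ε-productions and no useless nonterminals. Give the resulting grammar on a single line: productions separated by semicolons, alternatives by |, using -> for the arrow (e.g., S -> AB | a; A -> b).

No ε-productions.
No unit productions to eliminate.
TERM: introduce B -> b, C -> i and substitute in every rule of length ≥2.
BIN: A -> DSB becomes A -> DE, E -> SB; A -> SSD becomes A -> SF, F -> SD; S -> DBA becomes S -> DG, G -> BA.

S -> b | DG; A -> BB | DE | SF; B -> b; C -> i; D -> i | CA; E -> SB; F -> SD; G -> BA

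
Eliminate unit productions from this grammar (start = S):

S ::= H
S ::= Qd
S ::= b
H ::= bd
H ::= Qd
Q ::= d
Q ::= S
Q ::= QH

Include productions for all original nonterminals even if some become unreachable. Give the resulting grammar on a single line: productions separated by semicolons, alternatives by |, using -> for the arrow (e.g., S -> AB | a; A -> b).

S -> b | Qd | bd; H -> Qd | bd; Q -> b | d | QH | Qd | bd

Unit productions: Q->S, S->H.
Unit pairs (A ⇒* B via units): (Q,H), (Q,S), (S,H).
S: inherits non-unit rules of {H, S} → Qd | b | bd.
H: inherits non-unit rules of {H} → Qd | bd.
Q: inherits non-unit rules of {H, Q, S} → QH | Qd | b | bd | d.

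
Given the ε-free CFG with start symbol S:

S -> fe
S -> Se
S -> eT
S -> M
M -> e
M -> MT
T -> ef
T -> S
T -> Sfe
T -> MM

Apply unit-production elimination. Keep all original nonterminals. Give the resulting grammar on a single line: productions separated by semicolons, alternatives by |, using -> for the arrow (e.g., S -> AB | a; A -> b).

Unit productions: S->M, T->S.
Unit pairs (A ⇒* B via units): (S,M), (T,M), (T,S).
S: inherits non-unit rules of {M, S} → MT | Se | e | eT | fe.
M: inherits non-unit rules of {M} → MT | e.
T: inherits non-unit rules of {M, S, T} → MM | MT | Se | Sfe | e | eT | ef | fe.

S -> e | MT | Se | eT | fe; M -> e | MT; T -> e | MM | MT | Se | eT | ef | fe | Sfe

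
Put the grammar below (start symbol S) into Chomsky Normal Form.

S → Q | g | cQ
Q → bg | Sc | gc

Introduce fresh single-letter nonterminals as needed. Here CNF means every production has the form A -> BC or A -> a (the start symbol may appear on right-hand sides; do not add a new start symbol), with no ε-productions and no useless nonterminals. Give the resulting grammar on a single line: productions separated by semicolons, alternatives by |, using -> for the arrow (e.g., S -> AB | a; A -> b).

S -> g | AQ | BC | CA | SA; A -> c; B -> b; C -> g; Q -> BC | CA | SA

No ε-productions.
After unit-elimination: S -> g | Sc | bg | cQ | gc; Q -> Sc | bg | gc.
TERM: introduce B -> b, A -> c, C -> g and substitute in every rule of length ≥2.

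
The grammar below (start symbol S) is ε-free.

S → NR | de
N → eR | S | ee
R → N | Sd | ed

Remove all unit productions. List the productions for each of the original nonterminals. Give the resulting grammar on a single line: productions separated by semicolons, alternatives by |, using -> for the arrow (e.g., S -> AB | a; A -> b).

S -> NR | de; N -> NR | de | eR | ee; R -> NR | Sd | de | eR | ed | ee

Unit productions: N->S, R->N.
Unit pairs (A ⇒* B via units): (N,S), (R,N), (R,S).
S: inherits non-unit rules of {S} → NR | de.
N: inherits non-unit rules of {N, S} → NR | de | eR | ee.
R: inherits non-unit rules of {N, R, S} → NR | Sd | de | eR | ed | ee.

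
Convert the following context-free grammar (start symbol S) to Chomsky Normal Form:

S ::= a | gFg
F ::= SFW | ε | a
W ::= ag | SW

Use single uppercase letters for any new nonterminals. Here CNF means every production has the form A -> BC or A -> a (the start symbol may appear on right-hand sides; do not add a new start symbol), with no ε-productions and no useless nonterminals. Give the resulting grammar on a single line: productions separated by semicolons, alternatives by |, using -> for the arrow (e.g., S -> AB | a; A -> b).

Nullable: {F}; after ε-elimination: S -> a | gg | gFg; F -> a | SW | SFW; W -> SW | ag.
No unit productions to eliminate.
TERM: introduce B -> a, A -> g and substitute in every rule of length ≥2.
BIN: F -> SFW becomes F -> SC, C -> FW; S -> AFA becomes S -> AD, D -> FA.

S -> a | AA | AD; A -> g; B -> a; C -> FW; D -> FA; F -> a | SC | SW; W -> BA | SW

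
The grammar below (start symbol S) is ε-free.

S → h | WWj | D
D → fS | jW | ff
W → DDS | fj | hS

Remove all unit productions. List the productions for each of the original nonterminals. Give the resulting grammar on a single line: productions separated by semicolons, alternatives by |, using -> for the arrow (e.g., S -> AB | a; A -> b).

S -> h | fS | ff | jW | WWj; D -> fS | ff | jW; W -> fj | hS | DDS

Unit productions: S->D.
Unit pairs (A ⇒* B via units): (S,D).
S: inherits non-unit rules of {D, S} → WWj | fS | ff | h | jW.
D: inherits non-unit rules of {D} → fS | ff | jW.
W: inherits non-unit rules of {W} → DDS | fj | hS.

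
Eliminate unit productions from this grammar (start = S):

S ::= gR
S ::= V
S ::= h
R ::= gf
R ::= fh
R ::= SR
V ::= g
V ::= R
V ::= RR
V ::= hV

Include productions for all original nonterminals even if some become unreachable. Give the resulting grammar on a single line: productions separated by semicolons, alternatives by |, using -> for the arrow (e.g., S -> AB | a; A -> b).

S -> g | h | RR | SR | fh | gR | gf | hV; R -> SR | fh | gf; V -> g | RR | SR | fh | gf | hV

Unit productions: S->V, V->R.
Unit pairs (A ⇒* B via units): (S,R), (S,V), (V,R).
S: inherits non-unit rules of {R, S, V} → RR | SR | fh | g | gR | gf | h | hV.
R: inherits non-unit rules of {R} → SR | fh | gf.
V: inherits non-unit rules of {R, V} → RR | SR | fh | g | gf | hV.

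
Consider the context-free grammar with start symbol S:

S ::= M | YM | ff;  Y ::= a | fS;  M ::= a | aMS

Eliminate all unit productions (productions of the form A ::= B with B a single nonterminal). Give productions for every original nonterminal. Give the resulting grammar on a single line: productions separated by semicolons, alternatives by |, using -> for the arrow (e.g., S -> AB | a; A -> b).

S -> a | YM | ff | aMS; M -> a | aMS; Y -> a | fS

Unit productions: S->M.
Unit pairs (A ⇒* B via units): (S,M).
S: inherits non-unit rules of {M, S} → YM | a | aMS | ff.
M: inherits non-unit rules of {M} → a | aMS.
Y: inherits non-unit rules of {Y} → a | fS.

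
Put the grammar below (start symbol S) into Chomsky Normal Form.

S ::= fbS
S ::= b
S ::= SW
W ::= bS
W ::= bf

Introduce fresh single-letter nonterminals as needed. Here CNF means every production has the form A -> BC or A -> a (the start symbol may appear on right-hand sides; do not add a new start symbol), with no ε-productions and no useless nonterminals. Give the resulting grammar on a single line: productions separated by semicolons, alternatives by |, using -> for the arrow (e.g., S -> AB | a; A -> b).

No ε-productions.
No unit productions to eliminate.
TERM: introduce B -> b, A -> f and substitute in every rule of length ≥2.
BIN: S -> ABS becomes S -> AC, C -> BS.

S -> b | AC | SW; A -> f; B -> b; C -> BS; W -> BA | BS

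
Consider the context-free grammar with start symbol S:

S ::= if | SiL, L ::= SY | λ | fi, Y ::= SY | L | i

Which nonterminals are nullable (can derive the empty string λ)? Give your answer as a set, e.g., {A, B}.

Directly nullable (have an ε-rule): {L}.
Y is nullable via Y -> L (every symbol on the right is already known nullable).
Not nullable: S — each has a terminal in every rule's right-hand side or depends on a non-nullable symbol.

{L, Y}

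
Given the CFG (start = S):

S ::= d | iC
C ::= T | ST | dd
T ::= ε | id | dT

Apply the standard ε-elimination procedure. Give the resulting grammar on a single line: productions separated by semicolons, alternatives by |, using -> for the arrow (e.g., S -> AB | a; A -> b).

Nullable set: {C, T}.
S -> iC: C nullable, giving i | iC.
C -> ST: T nullable, giving S | ST.
C -> T: T nullable, giving T.
Drop T -> ε.
T -> dT: T nullable, giving d | dT.
Unchanged (no nullable symbols): S -> d; C -> dd; T -> id.

S -> d | i | iC; C -> S | T | ST | dd; T -> d | dT | id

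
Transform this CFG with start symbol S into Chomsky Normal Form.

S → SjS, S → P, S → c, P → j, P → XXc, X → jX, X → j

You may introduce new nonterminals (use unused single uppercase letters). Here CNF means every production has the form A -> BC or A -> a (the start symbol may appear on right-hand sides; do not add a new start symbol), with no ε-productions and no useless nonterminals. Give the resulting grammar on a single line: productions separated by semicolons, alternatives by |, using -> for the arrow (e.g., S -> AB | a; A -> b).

S -> c | j | SD | XE; A -> c; B -> j; D -> BS; E -> XA; X -> j | BX

No ε-productions.
After unit-elimination: S -> c | j | SjS | XXc; P -> j | XXc; X -> j | jX.
TERM: introduce A -> c, B -> j and substitute in every rule of length ≥2.
BIN: P -> XXA becomes P -> XC, C -> XA; S -> SBS becomes S -> SD, D -> BS; S -> XXA becomes S -> XE, E -> XA.
Drop unreachable/unproductive: P.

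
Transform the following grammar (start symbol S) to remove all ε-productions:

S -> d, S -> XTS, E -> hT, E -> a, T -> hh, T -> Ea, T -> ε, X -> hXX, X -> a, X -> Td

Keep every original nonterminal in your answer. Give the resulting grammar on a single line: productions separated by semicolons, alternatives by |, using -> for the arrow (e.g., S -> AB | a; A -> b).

S -> d | XS | XTS; E -> a | h | hT; T -> Ea | hh; X -> a | d | Td | hXX

Nullable set: {T}.
S -> XTS: T nullable, giving XS | XTS.
E -> hT: T nullable, giving h | hT.
Drop T -> ε.
X -> Td: T nullable, giving Td | d.
Unchanged (no nullable symbols): S -> d; E -> a; T -> Ea; T -> hh; X -> a; X -> hXX.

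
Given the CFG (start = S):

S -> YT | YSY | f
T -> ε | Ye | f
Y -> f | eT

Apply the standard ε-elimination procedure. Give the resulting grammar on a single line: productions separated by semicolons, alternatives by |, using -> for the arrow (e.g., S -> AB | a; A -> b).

Nullable set: {T}.
S -> YT: T nullable, giving Y | YT.
Drop T -> ε.
Y -> eT: T nullable, giving e | eT.
Unchanged (no nullable symbols): S -> YSY; S -> f; T -> Ye; T -> f; Y -> f.

S -> Y | f | YT | YSY; T -> f | Ye; Y -> e | f | eT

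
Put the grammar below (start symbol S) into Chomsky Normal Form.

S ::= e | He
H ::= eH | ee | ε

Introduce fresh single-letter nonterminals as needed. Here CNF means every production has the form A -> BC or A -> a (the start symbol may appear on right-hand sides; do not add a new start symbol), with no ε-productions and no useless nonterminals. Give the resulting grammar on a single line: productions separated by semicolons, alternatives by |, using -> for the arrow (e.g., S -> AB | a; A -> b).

Nullable: {H}; after ε-elimination: S -> e | He; H -> e | eH | ee.
No unit productions to eliminate.
TERM: introduce A -> e and substitute in every rule of length ≥2.

S -> e | HA; A -> e; H -> e | AA | AH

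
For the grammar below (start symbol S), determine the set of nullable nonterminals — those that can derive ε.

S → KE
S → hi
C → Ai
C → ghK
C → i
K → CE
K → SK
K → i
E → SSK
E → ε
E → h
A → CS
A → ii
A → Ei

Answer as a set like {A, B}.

Directly nullable (have an ε-rule): {E}.
Not nullable: A, C, K, S — each has a terminal in every rule's right-hand side or depends on a non-nullable symbol.

{E}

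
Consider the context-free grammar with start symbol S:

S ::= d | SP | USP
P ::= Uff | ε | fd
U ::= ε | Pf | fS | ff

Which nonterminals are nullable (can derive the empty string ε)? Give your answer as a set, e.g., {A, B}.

{P, U}

Directly nullable (have an ε-rule): {P, U}.
Not nullable: S — each has a terminal in every rule's right-hand side or depends on a non-nullable symbol.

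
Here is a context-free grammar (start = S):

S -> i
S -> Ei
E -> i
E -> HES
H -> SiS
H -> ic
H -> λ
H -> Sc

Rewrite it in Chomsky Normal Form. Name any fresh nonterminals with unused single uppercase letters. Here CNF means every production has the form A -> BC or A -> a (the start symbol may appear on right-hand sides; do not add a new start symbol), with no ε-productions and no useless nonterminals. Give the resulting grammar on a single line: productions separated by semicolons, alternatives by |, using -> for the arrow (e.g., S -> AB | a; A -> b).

S -> i | EB; A -> c; B -> i; C -> ES; D -> BS; E -> i | ES | HC; H -> BA | SA | SD

Nullable: {H}; after ε-elimination: S -> i | Ei; E -> i | ES | HES; H -> Sc | ic | SiS.
No unit productions to eliminate.
TERM: introduce A -> c, B -> i and substitute in every rule of length ≥2.
BIN: E -> HES becomes E -> HC, C -> ES; H -> SBS becomes H -> SD, D -> BS.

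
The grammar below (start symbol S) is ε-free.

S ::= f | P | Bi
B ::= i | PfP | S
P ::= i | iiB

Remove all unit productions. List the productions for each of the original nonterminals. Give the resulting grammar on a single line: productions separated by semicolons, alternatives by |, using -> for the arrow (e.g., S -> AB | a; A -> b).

Unit productions: B->S, S->P.
Unit pairs (A ⇒* B via units): (B,P), (B,S), (S,P).
S: inherits non-unit rules of {P, S} → Bi | f | i | iiB.
B: inherits non-unit rules of {B, P, S} → Bi | PfP | f | i | iiB.
P: inherits non-unit rules of {P} → i | iiB.

S -> f | i | Bi | iiB; B -> f | i | Bi | PfP | iiB; P -> i | iiB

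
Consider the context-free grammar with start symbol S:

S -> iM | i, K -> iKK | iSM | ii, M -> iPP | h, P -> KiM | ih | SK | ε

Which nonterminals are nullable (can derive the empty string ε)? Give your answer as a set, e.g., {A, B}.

{P}

Directly nullable (have an ε-rule): {P}.
Not nullable: K, M, S — each has a terminal in every rule's right-hand side or depends on a non-nullable symbol.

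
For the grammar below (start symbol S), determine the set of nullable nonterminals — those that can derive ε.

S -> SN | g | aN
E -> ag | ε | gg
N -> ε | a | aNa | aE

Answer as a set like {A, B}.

Directly nullable (have an ε-rule): {E, N}.
Not nullable: S — each has a terminal in every rule's right-hand side or depends on a non-nullable symbol.

{E, N}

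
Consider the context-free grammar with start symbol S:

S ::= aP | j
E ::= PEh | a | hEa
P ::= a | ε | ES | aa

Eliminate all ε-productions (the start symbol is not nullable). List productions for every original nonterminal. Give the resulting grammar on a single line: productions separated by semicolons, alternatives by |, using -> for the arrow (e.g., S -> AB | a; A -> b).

Nullable set: {P}.
S -> aP: P nullable, giving a | aP.
E -> PEh: P nullable, giving Eh | PEh.
Drop P -> ε.
Unchanged (no nullable symbols): S -> j; E -> a; E -> hEa; P -> ES; P -> a; P -> aa.

S -> a | j | aP; E -> a | Eh | PEh | hEa; P -> a | ES | aa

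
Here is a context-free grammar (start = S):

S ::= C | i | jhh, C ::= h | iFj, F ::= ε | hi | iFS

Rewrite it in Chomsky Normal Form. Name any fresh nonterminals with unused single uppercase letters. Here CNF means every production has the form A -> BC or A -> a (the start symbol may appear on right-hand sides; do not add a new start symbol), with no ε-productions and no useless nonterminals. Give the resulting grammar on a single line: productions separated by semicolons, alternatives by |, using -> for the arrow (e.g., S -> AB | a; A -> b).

Nullable: {F}; after ε-elimination: S -> C | i | jhh; C -> h | ij | iFj; F -> hi | iS | iFS.
After unit-elimination: S -> h | i | ij | iFj | jhh; C -> h | ij | iFj; F -> hi | iS | iFS.
TERM: introduce D -> h, A -> i, B -> j and substitute in every rule of length ≥2.
BIN: C -> AFB becomes C -> AE, E -> FB; F -> AFS becomes F -> AG, G -> FS; S -> AFB becomes S -> AH, H -> FB; S -> BDD becomes S -> BJ, J -> DD.
Drop unreachable/unproductive: C.

S -> h | i | AB | AH | BJ; A -> i; B -> j; D -> h; F -> AG | AS | DA; G -> FS; H -> FB; J -> DD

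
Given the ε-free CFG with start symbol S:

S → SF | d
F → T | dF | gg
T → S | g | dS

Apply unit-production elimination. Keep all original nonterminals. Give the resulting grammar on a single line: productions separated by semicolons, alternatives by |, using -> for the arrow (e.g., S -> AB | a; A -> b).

Unit productions: F->T, T->S.
Unit pairs (A ⇒* B via units): (F,S), (F,T), (T,S).
S: inherits non-unit rules of {S} → SF | d.
F: inherits non-unit rules of {F, S, T} → SF | d | dF | dS | g | gg.
T: inherits non-unit rules of {S, T} → SF | d | dS | g.

S -> d | SF; F -> d | g | SF | dF | dS | gg; T -> d | g | SF | dS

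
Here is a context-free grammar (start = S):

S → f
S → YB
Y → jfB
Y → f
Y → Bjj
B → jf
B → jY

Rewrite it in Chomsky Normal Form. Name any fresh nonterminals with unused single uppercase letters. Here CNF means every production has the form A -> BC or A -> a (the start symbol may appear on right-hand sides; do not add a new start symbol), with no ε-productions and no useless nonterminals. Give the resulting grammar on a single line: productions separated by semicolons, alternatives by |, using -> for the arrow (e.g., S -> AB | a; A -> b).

No ε-productions.
No unit productions to eliminate.
TERM: introduce C -> f, A -> j and substitute in every rule of length ≥2.
BIN: Y -> ACB becomes Y -> AD, D -> CB; Y -> BAA becomes Y -> BE, E -> AA.

S -> f | YB; A -> j; B -> AC | AY; C -> f; D -> CB; E -> AA; Y -> f | AD | BE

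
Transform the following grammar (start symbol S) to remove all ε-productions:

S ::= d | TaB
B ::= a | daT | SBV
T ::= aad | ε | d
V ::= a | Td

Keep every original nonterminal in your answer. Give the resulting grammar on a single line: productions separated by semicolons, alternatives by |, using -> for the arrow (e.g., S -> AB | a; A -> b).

Nullable set: {T}.
S -> TaB: T nullable, giving TaB | aB.
B -> daT: T nullable, giving da | daT.
Drop T -> ε.
V -> Td: T nullable, giving Td | d.
Unchanged (no nullable symbols): S -> d; B -> SBV; B -> a; T -> aad; T -> d; V -> a.

S -> d | aB | TaB; B -> a | da | SBV | daT; T -> d | aad; V -> a | d | Td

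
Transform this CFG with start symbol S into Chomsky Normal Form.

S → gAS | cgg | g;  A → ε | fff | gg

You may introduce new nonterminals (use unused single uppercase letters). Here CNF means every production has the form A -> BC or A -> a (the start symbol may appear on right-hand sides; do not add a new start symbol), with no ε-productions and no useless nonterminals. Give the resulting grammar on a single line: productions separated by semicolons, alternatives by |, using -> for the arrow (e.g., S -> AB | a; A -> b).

Nullable: {A}; after ε-elimination: S -> g | gS | cgg | gAS; A -> gg | fff.
No unit productions to eliminate.
TERM: introduce D -> c, B -> f, C -> g and substitute in every rule of length ≥2.
BIN: A -> BBB becomes A -> BE, E -> BB; S -> CAS becomes S -> CF, F -> AS; S -> DCC becomes S -> DG, G -> CC.

S -> g | CF | CS | DG; A -> BE | CC; B -> f; C -> g; D -> c; E -> BB; F -> AS; G -> CC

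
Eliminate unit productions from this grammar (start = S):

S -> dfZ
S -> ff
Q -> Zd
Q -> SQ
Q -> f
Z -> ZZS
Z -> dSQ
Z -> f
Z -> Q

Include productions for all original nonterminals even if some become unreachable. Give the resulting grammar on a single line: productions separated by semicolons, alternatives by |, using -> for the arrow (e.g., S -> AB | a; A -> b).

Unit productions: Z->Q.
Unit pairs (A ⇒* B via units): (Z,Q).
S: inherits non-unit rules of {S} → dfZ | ff.
Q: inherits non-unit rules of {Q} → SQ | Zd | f.
Z: inherits non-unit rules of {Q, Z} → SQ | ZZS | Zd | dSQ | f.

S -> ff | dfZ; Q -> f | SQ | Zd; Z -> f | SQ | Zd | ZZS | dSQ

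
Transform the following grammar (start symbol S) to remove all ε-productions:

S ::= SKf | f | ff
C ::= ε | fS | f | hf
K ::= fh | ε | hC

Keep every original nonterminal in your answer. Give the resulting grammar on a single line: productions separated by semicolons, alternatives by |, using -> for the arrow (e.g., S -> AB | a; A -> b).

Nullable set: {C, K}.
S -> SKf: K nullable, giving SKf | Sf.
Drop C -> ε.
Drop K -> ε.
K -> hC: C nullable, giving h | hC.
Unchanged (no nullable symbols): S -> f; S -> ff; C -> f; C -> fS; C -> hf; K -> fh.

S -> f | Sf | ff | SKf; C -> f | fS | hf; K -> h | fh | hC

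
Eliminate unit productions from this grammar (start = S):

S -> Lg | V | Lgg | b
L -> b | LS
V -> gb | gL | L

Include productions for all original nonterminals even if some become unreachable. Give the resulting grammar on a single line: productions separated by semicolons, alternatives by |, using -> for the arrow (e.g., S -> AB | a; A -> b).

Unit productions: S->V, V->L.
Unit pairs (A ⇒* B via units): (S,L), (S,V), (V,L).
S: inherits non-unit rules of {L, S, V} → LS | Lg | Lgg | b | gL | gb.
L: inherits non-unit rules of {L} → LS | b.
V: inherits non-unit rules of {L, V} → LS | b | gL | gb.

S -> b | LS | Lg | gL | gb | Lgg; L -> b | LS; V -> b | LS | gL | gb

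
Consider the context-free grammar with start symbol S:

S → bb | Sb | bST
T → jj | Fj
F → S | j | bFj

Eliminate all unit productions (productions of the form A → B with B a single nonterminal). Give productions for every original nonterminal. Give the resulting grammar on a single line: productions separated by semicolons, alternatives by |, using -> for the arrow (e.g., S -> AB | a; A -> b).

Unit productions: F->S.
Unit pairs (A ⇒* B via units): (F,S).
S: inherits non-unit rules of {S} → Sb | bST | bb.
F: inherits non-unit rules of {F, S} → Sb | bFj | bST | bb | j.
T: inherits non-unit rules of {T} → Fj | jj.

S -> Sb | bb | bST; F -> j | Sb | bb | bFj | bST; T -> Fj | jj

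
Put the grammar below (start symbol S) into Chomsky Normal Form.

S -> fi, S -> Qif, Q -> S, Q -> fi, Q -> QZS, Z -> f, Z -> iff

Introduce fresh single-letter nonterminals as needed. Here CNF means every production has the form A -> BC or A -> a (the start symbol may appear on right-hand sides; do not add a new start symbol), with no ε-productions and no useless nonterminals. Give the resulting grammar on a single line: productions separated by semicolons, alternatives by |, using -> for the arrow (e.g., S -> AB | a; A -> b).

No ε-productions.
After unit-elimination: S -> fi | Qif; Q -> fi | QZS | Qif; Z -> f | iff.
TERM: introduce B -> f, A -> i and substitute in every rule of length ≥2.
BIN: Q -> QAB becomes Q -> QC, C -> AB; Q -> QZS becomes Q -> QD, D -> ZS; S -> QAB becomes S -> QE, E -> AB; Z -> ABB becomes Z -> AF, F -> BB.

S -> BA | QE; A -> i; B -> f; C -> AB; D -> ZS; E -> AB; F -> BB; Q -> BA | QC | QD; Z -> f | AF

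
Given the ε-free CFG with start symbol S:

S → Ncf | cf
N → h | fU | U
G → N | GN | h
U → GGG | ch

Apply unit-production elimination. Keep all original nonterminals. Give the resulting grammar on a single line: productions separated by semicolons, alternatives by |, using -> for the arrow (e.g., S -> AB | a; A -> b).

Unit productions: G->N, N->U.
Unit pairs (A ⇒* B via units): (G,N), (G,U), (N,U).
S: inherits non-unit rules of {S} → Ncf | cf.
G: inherits non-unit rules of {G, N, U} → GGG | GN | ch | fU | h.
N: inherits non-unit rules of {N, U} → GGG | ch | fU | h.
U: inherits non-unit rules of {U} → GGG | ch.

S -> cf | Ncf; G -> h | GN | ch | fU | GGG; N -> h | ch | fU | GGG; U -> ch | GGG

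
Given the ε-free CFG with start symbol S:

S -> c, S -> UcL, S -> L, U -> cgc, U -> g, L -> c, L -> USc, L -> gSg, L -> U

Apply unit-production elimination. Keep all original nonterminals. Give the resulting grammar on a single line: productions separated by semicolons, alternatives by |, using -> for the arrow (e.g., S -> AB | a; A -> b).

Unit productions: L->U, S->L.
Unit pairs (A ⇒* B via units): (L,U), (S,L), (S,U).
S: inherits non-unit rules of {L, S, U} → USc | UcL | c | cgc | g | gSg.
L: inherits non-unit rules of {L, U} → USc | c | cgc | g | gSg.
U: inherits non-unit rules of {U} → cgc | g.

S -> c | g | USc | UcL | cgc | gSg; L -> c | g | USc | cgc | gSg; U -> g | cgc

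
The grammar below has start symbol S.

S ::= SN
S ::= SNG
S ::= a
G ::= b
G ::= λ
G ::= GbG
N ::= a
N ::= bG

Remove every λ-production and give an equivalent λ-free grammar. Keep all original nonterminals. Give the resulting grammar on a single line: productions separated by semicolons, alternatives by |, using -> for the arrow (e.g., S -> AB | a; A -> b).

Nullable set: {G}.
S -> SNG: G nullable, giving SN | SNG.
Drop G -> λ.
G -> GbG: G, G nullable, giving Gb | GbG | b | bG.
N -> bG: G nullable, giving b | bG.
Unchanged (no nullable symbols): S -> SN; S -> a; G -> b; N -> a.

S -> a | SN | SNG; G -> b | Gb | bG | GbG; N -> a | b | bG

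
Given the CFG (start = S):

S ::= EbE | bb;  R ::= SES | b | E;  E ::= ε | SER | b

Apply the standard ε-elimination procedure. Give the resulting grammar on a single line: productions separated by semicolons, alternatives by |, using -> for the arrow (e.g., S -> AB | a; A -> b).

Nullable set: {E, R}.
S -> EbE: E, E nullable, giving Eb | EbE | b | bE.
Drop E -> ε.
E -> SER: E, R nullable, giving S | SE | SER | SR.
R -> E: E nullable, giving E.
R -> SES: E nullable, giving SES | SS.
Unchanged (no nullable symbols): S -> bb; E -> b; R -> b.

S -> b | Eb | bE | bb | EbE; E -> S | b | SE | SR | SER; R -> E | b | SS | SES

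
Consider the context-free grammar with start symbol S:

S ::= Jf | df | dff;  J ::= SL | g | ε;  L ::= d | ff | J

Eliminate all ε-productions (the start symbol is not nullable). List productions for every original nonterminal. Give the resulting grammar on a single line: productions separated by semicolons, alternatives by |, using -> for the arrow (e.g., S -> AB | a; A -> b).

Nullable set: {J, L}.
S -> Jf: J nullable, giving Jf | f.
Drop J -> ε.
J -> SL: L nullable, giving S | SL.
L -> J: J nullable, giving J.
Unchanged (no nullable symbols): S -> df; S -> dff; J -> g; L -> d; L -> ff.

S -> f | Jf | df | dff; J -> S | g | SL; L -> J | d | ff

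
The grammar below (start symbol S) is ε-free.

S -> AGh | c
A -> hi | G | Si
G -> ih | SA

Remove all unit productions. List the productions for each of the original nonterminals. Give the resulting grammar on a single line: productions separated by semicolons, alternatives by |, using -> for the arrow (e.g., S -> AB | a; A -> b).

S -> c | AGh; A -> SA | Si | hi | ih; G -> SA | ih

Unit productions: A->G.
Unit pairs (A ⇒* B via units): (A,G).
S: inherits non-unit rules of {S} → AGh | c.
A: inherits non-unit rules of {A, G} → SA | Si | hi | ih.
G: inherits non-unit rules of {G} → SA | ih.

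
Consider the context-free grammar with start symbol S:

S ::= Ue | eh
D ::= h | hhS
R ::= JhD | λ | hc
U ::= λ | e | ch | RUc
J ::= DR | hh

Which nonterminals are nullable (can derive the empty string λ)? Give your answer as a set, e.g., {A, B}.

{R, U}

Directly nullable (have an ε-rule): {R, U}.
Not nullable: D, J, S — each has a terminal in every rule's right-hand side or depends on a non-nullable symbol.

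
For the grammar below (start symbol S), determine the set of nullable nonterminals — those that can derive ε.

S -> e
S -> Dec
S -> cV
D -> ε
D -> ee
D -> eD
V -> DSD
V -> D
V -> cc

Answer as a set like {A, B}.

{D, V}

Directly nullable (have an ε-rule): {D}.
V is nullable via V -> D (every symbol on the right is already known nullable).
Not nullable: S — each has a terminal in every rule's right-hand side or depends on a non-nullable symbol.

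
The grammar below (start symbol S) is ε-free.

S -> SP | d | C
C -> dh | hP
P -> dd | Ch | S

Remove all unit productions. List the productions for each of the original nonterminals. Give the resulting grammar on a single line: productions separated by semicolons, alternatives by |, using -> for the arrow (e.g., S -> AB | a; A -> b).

S -> d | SP | dh | hP; C -> dh | hP; P -> d | Ch | SP | dd | dh | hP

Unit productions: P->S, S->C.
Unit pairs (A ⇒* B via units): (P,C), (P,S), (S,C).
S: inherits non-unit rules of {C, S} → SP | d | dh | hP.
C: inherits non-unit rules of {C} → dh | hP.
P: inherits non-unit rules of {C, P, S} → Ch | SP | d | dd | dh | hP.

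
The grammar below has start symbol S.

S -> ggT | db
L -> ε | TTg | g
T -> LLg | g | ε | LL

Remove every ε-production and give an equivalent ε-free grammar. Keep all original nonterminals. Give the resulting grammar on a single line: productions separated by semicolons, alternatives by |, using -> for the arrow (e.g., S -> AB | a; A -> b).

S -> db | gg | ggT; L -> g | Tg | TTg; T -> L | g | LL | Lg | LLg

Nullable set: {L, T}.
S -> ggT: T nullable, giving gg | ggT.
Drop L -> ε.
L -> TTg: T, T nullable, giving TTg | Tg | g.
Drop T -> ε.
T -> LL: L, L nullable, giving L | LL.
T -> LLg: L, L nullable, giving LLg | Lg | g.
Unchanged (no nullable symbols): S -> db; L -> g; T -> g.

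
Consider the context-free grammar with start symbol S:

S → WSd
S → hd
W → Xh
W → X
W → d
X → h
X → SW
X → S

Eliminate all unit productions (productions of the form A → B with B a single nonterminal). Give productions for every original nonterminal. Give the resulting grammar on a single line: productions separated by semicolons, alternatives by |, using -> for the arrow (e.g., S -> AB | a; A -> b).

S -> hd | WSd; W -> d | h | SW | Xh | hd | WSd; X -> h | SW | hd | WSd

Unit productions: W->X, X->S.
Unit pairs (A ⇒* B via units): (W,S), (W,X), (X,S).
S: inherits non-unit rules of {S} → WSd | hd.
W: inherits non-unit rules of {S, W, X} → SW | WSd | Xh | d | h | hd.
X: inherits non-unit rules of {S, X} → SW | WSd | h | hd.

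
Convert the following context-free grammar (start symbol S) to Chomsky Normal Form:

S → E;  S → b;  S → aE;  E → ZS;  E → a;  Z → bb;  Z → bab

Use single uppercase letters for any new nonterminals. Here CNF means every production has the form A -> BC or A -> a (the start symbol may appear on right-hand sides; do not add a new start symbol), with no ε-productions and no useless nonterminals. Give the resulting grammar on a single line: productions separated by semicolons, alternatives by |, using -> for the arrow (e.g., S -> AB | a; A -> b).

No ε-productions.
After unit-elimination: S -> a | b | ZS | aE; E -> a | ZS; Z -> bb | bab.
TERM: introduce A -> a, B -> b and substitute in every rule of length ≥2.
BIN: Z -> BAB becomes Z -> BC, C -> AB.

S -> a | b | AE | ZS; A -> a; B -> b; C -> AB; E -> a | ZS; Z -> BB | BC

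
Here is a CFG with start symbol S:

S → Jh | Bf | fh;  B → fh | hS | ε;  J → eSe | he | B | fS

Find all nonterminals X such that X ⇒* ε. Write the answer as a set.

Directly nullable (have an ε-rule): {B}.
J is nullable via J -> B (every symbol on the right is already known nullable).
Not nullable: S — each has a terminal in every rule's right-hand side or depends on a non-nullable symbol.

{B, J}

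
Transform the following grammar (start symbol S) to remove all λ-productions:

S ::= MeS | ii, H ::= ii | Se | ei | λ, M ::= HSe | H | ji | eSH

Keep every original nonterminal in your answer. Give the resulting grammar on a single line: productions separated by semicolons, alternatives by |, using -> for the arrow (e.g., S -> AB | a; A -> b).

S -> eS | ii | MeS; H -> Se | ei | ii; M -> H | Se | eS | ji | HSe | eSH

Nullable set: {H, M}.
S -> MeS: M nullable, giving MeS | eS.
Drop H -> λ.
M -> H: H nullable, giving H.
M -> HSe: H nullable, giving HSe | Se.
M -> eSH: H nullable, giving eS | eSH.
Unchanged (no nullable symbols): S -> ii; H -> Se; H -> ei; H -> ii; M -> ji.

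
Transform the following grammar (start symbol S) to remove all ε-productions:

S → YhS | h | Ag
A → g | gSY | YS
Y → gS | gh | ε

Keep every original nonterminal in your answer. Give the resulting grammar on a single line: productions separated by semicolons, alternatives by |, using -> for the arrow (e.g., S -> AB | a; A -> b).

Nullable set: {Y}.
S -> YhS: Y nullable, giving YhS | hS.
A -> YS: Y nullable, giving S | YS.
A -> gSY: Y nullable, giving gS | gSY.
Drop Y -> ε.
Unchanged (no nullable symbols): S -> Ag; S -> h; A -> g; Y -> gS; Y -> gh.

S -> h | Ag | hS | YhS; A -> S | g | YS | gS | gSY; Y -> gS | gh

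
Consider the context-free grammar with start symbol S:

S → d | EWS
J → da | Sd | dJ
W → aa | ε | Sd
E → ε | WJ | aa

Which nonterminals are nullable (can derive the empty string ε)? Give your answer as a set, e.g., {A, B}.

{E, W}

Directly nullable (have an ε-rule): {E, W}.
Not nullable: J, S — each has a terminal in every rule's right-hand side or depends on a non-nullable symbol.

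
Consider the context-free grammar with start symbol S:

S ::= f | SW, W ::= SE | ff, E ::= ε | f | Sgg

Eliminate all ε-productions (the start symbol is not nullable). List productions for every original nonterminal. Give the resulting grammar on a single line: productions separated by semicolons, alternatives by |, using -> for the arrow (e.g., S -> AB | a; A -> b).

Nullable set: {E}.
Drop E -> ε.
W -> SE: E nullable, giving S | SE.
Unchanged (no nullable symbols): S -> SW; S -> f; E -> Sgg; E -> f; W -> ff.

S -> f | SW; E -> f | Sgg; W -> S | SE | ff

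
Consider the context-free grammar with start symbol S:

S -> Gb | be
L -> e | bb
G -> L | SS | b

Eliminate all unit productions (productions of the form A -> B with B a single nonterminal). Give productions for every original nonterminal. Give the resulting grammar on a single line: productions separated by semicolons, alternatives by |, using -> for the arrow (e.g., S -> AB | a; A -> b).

Unit productions: G->L.
Unit pairs (A ⇒* B via units): (G,L).
S: inherits non-unit rules of {S} → Gb | be.
G: inherits non-unit rules of {G, L} → SS | b | bb | e.
L: inherits non-unit rules of {L} → bb | e.

S -> Gb | be; G -> b | e | SS | bb; L -> e | bb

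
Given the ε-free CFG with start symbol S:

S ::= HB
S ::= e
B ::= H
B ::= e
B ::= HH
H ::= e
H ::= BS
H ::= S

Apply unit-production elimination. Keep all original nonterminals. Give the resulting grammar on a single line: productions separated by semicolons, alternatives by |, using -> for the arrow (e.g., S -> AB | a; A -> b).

Unit productions: B->H, H->S.
Unit pairs (A ⇒* B via units): (B,H), (B,S), (H,S).
S: inherits non-unit rules of {S} → HB | e.
B: inherits non-unit rules of {B, H, S} → BS | HB | HH | e.
H: inherits non-unit rules of {H, S} → BS | HB | e.

S -> e | HB; B -> e | BS | HB | HH; H -> e | BS | HB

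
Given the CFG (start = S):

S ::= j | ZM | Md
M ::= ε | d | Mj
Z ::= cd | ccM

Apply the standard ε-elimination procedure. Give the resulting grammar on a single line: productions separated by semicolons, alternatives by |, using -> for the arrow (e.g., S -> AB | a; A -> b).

Nullable set: {M}.
S -> Md: M nullable, giving Md | d.
S -> ZM: M nullable, giving Z | ZM.
Drop M -> ε.
M -> Mj: M nullable, giving Mj | j.
Z -> ccM: M nullable, giving cc | ccM.
Unchanged (no nullable symbols): S -> j; M -> d; Z -> cd.

S -> Z | d | j | Md | ZM; M -> d | j | Mj; Z -> cc | cd | ccM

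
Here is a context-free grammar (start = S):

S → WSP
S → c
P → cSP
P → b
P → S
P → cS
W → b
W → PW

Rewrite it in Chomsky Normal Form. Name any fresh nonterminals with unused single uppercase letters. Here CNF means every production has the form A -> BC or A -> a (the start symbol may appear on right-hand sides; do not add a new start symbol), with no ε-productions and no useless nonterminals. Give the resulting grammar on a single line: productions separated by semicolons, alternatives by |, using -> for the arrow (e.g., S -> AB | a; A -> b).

S -> c | WD; A -> c; B -> SP; C -> SP; D -> SP; P -> b | c | AB | AS | WC; W -> b | PW

No ε-productions.
After unit-elimination: S -> c | WSP; P -> b | c | cS | WSP | cSP; W -> b | PW.
TERM: introduce A -> c and substitute in every rule of length ≥2.
BIN: P -> ASP becomes P -> AB, B -> SP; P -> WSP becomes P -> WC, C -> SP; S -> WSP becomes S -> WD, D -> SP.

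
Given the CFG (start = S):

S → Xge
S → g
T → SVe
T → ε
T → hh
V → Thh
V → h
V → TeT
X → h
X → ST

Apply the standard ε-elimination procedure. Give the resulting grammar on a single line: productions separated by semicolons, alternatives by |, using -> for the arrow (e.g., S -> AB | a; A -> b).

Nullable set: {T}.
Drop T -> ε.
V -> TeT: T, T nullable, giving Te | TeT | e | eT.
V -> Thh: T nullable, giving Thh | hh.
X -> ST: T nullable, giving S | ST.
Unchanged (no nullable symbols): S -> Xge; S -> g; T -> SVe; T -> hh; V -> h; X -> h.

S -> g | Xge; T -> hh | SVe; V -> e | h | Te | eT | hh | TeT | Thh; X -> S | h | ST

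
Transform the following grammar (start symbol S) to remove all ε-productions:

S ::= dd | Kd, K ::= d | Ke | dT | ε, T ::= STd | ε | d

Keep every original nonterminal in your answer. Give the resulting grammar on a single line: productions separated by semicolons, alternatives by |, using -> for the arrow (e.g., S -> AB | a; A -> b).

Nullable set: {K, T}.
S -> Kd: K nullable, giving Kd | d.
Drop K -> ε.
K -> Ke: K nullable, giving Ke | e.
K -> dT: T nullable, giving d | dT.
Drop T -> ε.
T -> STd: T nullable, giving STd | Sd.
Unchanged (no nullable symbols): S -> dd; K -> d; T -> d.

S -> d | Kd | dd; K -> d | e | Ke | dT; T -> d | Sd | STd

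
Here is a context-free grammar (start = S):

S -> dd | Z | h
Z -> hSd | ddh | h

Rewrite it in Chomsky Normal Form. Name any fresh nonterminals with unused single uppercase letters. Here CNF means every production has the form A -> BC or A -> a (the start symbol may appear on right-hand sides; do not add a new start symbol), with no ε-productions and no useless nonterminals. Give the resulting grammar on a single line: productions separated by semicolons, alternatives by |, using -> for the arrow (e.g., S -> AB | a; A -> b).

No ε-productions.
After unit-elimination: S -> h | dd | ddh | hSd; Z -> h | ddh | hSd.
TERM: introduce A -> d, B -> h and substitute in every rule of length ≥2.
BIN: S -> AAB becomes S -> AC, C -> AB; S -> BSA becomes S -> BD, D -> SA; Z -> AAB becomes Z -> AE, E -> AB; Z -> BSA becomes Z -> BF, F -> SA.
Drop unreachable/unproductive: Z.

S -> h | AA | AC | BD; A -> d; B -> h; C -> AB; D -> SA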